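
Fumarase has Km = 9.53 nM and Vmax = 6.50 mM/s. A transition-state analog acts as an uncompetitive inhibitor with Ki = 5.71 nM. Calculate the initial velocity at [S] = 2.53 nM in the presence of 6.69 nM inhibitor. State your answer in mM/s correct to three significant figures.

With α = 1 + [I]/Ki = 1 + 6.69/5.71 = 2.172, the uncompetitive rate law is v = (Vmax/α)·[S] / (Km/α + [S]).
v = (6.50/2.172)×2.53 / (9.53/2.172 + 2.53) = 7.573/6.918 = 1.09 mM/s.

1.09 mM/s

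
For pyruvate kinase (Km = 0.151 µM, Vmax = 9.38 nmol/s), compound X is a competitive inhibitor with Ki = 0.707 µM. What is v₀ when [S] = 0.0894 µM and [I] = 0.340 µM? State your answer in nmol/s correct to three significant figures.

2.68 nmol/s

α = 1 + [I]/Ki = 1 + 0.340/0.707 = 1.481.
For a competitive inhibitor, Vmax is unchanged and the apparent Km becomes α·Km: Km,app = 0.224 µM, Vmax,app = 9.38 nmol/s.
v = Vmax,app·[S]/(Km,app + [S]) = 9.38 × 0.0894/(0.224 + 0.0894) = 2.68 nmol/s.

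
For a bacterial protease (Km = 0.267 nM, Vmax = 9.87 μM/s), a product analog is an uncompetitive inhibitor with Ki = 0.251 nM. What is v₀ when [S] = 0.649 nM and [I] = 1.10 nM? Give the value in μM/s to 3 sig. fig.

α = 1 + [I]/Ki = 1 + 1.10/0.251 = 5.382.
For an uncompetitive inhibitor, both parameters are divided by α, giving Vmax/α and Km/α: Km,app = 0.0496 nM, Vmax,app = 1.83 μM/s.
v = Vmax,app·[S]/(Km,app + [S]) = 1.83 × 0.649/(0.0496 + 0.649) = 1.70 μM/s.

1.70 μM/s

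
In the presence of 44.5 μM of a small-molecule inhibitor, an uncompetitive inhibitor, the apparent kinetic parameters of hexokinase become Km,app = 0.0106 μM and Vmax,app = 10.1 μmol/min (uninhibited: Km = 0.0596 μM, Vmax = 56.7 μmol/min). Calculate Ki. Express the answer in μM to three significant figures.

9.64 μM

Uncompetitive: Vmax,app = Vmax/α (and Km,app = Km/α) with α = 1 + [I]/Ki.
α = Vmax/Vmax,app = 56.7/10.1 = 5.614.
Ki = [I]/(α − 1) = 44.5/4.614 = 9.64 μM.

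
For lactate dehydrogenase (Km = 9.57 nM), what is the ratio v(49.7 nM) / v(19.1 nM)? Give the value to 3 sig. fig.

1.26

Since Vmax cancels, v₂/v₁ = [S]₂(Km+[S]₁) / [S]₁(Km+[S]₂).
= 49.7×(9.57+19.1) / (19.1×(9.57+49.7)) = 1425/1132 = 1.26.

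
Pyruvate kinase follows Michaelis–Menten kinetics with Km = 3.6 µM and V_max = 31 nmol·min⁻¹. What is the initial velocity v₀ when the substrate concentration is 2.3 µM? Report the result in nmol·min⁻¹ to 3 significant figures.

12.1 nmol·min⁻¹

[S]/(Km+[S]) = 2.3/5.900 = 0.3898, the fractional saturation.
v = 0.3898 × Vmax = 0.3898 × 31 = 12.1 nmol·min⁻¹.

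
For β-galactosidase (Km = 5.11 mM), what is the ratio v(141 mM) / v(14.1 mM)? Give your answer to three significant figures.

Since Vmax cancels, v₂/v₁ = [S]₂(Km+[S]₁) / [S]₁(Km+[S]₂).
= 141×(5.11+14.1) / (14.1×(5.11+141)) = 2709/2060 = 1.31.

1.31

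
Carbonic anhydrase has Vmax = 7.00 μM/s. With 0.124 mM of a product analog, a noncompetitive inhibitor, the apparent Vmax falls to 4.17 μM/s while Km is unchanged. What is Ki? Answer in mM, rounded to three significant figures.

Noncompetitive: Vmax,app = Vmax/α with α = 1 + [I]/Ki.
α = Vmax/Vmax,app = 7.00/4.17 = 1.679.
Ki = [I]/(α − 1) = 0.124/0.6787 = 0.183 mM.

0.183 mM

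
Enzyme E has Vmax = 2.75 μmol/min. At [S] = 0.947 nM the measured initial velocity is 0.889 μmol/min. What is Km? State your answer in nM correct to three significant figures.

1.98 nM

From v = Vmax[S]/(Km+[S]), Km = [S](Vmax − v)/v.
Km = 0.947 × (2.75 − 0.889) / 0.889 = 1.762/0.889 = 1.98 nM.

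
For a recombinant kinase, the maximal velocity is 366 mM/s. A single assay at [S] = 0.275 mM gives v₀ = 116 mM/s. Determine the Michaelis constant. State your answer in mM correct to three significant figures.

0.593 mM

From v = Vmax[S]/(Km+[S]), Km = [S](Vmax − v)/v.
Km = 0.275 × (366 − 116) / 116 = 68.75/116 = 0.593 mM.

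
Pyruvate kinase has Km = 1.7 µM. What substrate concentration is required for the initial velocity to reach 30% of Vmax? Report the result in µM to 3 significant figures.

0.729 µM

v/Vmax = [S]/(Km+[S]) = 0.3, so [S] = Km·0.3/(1 − 0.3) = 1.7 × 0.4286.
[S] = 0.729 µM.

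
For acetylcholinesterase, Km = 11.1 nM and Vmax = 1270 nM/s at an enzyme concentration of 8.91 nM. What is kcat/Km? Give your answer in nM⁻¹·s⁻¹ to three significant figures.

kcat = Vmax/[E]total = 1270/8.91 = 143 s⁻¹.
kcat/Km = 143/11.1 = 12.8 nM⁻¹·s⁻¹.

12.8 nM⁻¹·s⁻¹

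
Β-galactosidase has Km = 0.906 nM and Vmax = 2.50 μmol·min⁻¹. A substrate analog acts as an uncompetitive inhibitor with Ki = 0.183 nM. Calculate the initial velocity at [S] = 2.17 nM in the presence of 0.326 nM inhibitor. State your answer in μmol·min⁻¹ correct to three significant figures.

α = 1 + [I]/Ki = 1 + 0.326/0.183 = 2.781.
For an uncompetitive inhibitor, both parameters are divided by α, giving Vmax/α and Km/α: Km,app = 0.326 nM, Vmax,app = 0.899 μmol·min⁻¹.
v = Vmax,app·[S]/(Km,app + [S]) = 0.899 × 2.17/(0.326 + 2.17) = 0.782 μmol·min⁻¹.

0.782 μmol·min⁻¹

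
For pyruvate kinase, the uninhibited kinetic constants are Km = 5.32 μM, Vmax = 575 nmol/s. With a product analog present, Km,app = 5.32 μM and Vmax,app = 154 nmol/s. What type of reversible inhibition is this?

Vmax decreases (575 → 154 nmol/s) while Km is unchanged — pure noncompetitive inhibition.

noncompetitive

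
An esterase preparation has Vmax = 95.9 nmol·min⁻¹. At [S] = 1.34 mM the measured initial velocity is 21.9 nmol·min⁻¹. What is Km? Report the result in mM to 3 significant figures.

4.53 mM

v/Vmax = 21.9/95.9 = 0.2284 = [S]/(Km+[S]).
So Km + [S] = [S]/0.2284 = 5.868 mM, giving Km = 5.868 − 1.34 = 4.53 mM.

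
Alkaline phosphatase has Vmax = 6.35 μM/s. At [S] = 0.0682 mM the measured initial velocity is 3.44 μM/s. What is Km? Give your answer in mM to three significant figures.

0.0577 mM

v/Vmax = 3.44/6.35 = 0.5417 = [S]/(Km+[S]).
So Km + [S] = [S]/0.5417 = 0.1259 mM, giving Km = 0.1259 − 0.0682 = 0.0577 mM.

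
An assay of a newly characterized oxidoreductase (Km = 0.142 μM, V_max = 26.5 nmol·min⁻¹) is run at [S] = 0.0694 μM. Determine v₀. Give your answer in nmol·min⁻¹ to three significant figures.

[S]/(Km+[S]) = 0.0694/0.2114 = 0.3283, the fractional saturation.
v = 0.3283 × Vmax = 0.3283 × 26.5 = 8.70 nmol·min⁻¹.

8.70 nmol·min⁻¹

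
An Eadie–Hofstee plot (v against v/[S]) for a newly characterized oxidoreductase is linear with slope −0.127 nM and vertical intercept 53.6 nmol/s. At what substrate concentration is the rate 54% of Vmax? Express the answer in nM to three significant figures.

The Eadie–Hofstee slope gives Km = 0.127 nM (slope = −Km).
v/Vmax = [S]/(Km+[S]) = 0.54 ⇒ [S] = Km·0.54/(1−0.54) = 0.127 × 1.174 = 0.149 nM.

0.149 nM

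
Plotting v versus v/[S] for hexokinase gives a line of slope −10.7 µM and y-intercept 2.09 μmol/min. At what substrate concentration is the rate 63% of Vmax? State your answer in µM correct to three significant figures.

18.2 µM

The Eadie–Hofstee slope gives Km = 10.7 µM (slope = −Km).
v/Vmax = [S]/(Km+[S]) = 0.63 ⇒ [S] = Km·0.63/(1−0.63) = 10.7 × 1.703 = 18.2 µM.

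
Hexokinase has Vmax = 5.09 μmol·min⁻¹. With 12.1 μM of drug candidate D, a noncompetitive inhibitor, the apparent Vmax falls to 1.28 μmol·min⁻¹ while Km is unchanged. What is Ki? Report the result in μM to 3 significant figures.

4.07 μM

Noncompetitive: Vmax,app = Vmax/α with α = 1 + [I]/Ki.
α = Vmax/Vmax,app = 5.09/1.28 = 3.977.
Ki = [I]/(α − 1) = 12.1/2.977 = 4.07 μM.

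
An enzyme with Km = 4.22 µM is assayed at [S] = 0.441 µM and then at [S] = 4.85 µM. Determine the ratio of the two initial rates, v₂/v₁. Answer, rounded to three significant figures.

5.65

Since Vmax cancels, v₂/v₁ = [S]₂(Km+[S]₁) / [S]₁(Km+[S]₂).
= 4.85×(4.22+0.441) / (0.441×(4.22+4.85)) = 22.61/4.000 = 5.65.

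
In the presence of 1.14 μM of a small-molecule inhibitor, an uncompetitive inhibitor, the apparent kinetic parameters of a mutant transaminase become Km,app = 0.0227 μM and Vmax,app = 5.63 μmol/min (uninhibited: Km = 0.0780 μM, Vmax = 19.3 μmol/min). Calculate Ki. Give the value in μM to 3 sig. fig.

0.470 μM

Uncompetitive: Vmax,app = Vmax/α (and Km,app = Km/α) with α = 1 + [I]/Ki.
α = Vmax/Vmax,app = 19.3/5.63 = 3.428.
Since α = 1 + [I]/Ki, [I]/Ki = 3.428 − 1 = 2.428 and Ki = 1.14/2.428 = 0.470 μM.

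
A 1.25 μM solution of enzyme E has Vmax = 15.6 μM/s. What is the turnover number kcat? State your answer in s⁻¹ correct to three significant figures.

kcat = Vmax/[E]total = 15.6 μM/s / 1.25 μM = 12.5 s⁻¹.

12.5 s⁻¹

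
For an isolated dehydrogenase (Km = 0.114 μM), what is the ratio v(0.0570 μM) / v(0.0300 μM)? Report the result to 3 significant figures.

1.60

Since Vmax cancels, v₂/v₁ = [S]₂(Km+[S]₁) / [S]₁(Km+[S]₂).
= 0.0570×(0.114+0.0300) / (0.0300×(0.114+0.0570)) = 0.008208/0.005130 = 1.60.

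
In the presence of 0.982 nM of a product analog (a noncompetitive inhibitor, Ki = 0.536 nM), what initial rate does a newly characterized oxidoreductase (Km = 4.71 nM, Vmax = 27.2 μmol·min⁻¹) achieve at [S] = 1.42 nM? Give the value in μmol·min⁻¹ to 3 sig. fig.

2.22 μmol·min⁻¹

α = 1 + [I]/Ki = 1 + 0.982/0.536 = 2.832.
For a noncompetitive inhibitor, Vmax is reduced to Vmax/α while Km is unchanged: Km,app = 4.71 nM, Vmax,app = 9.60 μmol·min⁻¹.
v = Vmax,app·[S]/(Km,app + [S]) = 9.60 × 1.42/(4.71 + 1.42) = 2.22 μmol·min⁻¹.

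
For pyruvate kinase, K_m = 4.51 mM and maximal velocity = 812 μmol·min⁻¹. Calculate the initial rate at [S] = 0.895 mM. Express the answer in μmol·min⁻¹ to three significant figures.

[S]/(Km+[S]) = 0.895/5.405 = 0.1656, the fractional saturation.
v = 0.1656 × Vmax = 0.1656 × 812 = 134 μmol·min⁻¹.

134 μmol·min⁻¹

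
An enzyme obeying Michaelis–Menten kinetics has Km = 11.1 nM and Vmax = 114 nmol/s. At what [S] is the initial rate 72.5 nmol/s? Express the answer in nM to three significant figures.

Rearranging v = Vmax[S]/(Km+[S]) gives [S] = Km·v/(Vmax − v).
[S] = 11.1 × 72.5 / (114 − 72.5) = 804.8/41.50 = 19.4 nM.

19.4 nM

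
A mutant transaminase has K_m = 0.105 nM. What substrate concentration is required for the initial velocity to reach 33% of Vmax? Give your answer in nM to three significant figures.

v/Vmax = [S]/(Km+[S]) = 0.33, so [S] = Km·0.33/(1 − 0.33) = 0.105 × 0.4925.
[S] = 0.0517 nM.

0.0517 nM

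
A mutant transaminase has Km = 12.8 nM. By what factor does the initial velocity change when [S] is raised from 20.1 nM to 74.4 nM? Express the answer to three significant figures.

1.40

The fractional saturations are [S]/(Km+[S]) = 20.1/32.90 = 0.6109 and 74.4/87.20 = 0.8532.
v₂/v₁ is just their ratio: 0.8532/0.6109 = 1.40.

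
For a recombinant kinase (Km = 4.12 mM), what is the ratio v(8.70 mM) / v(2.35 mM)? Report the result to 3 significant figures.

The fractional saturations are [S]/(Km+[S]) = 2.35/6.470 = 0.3632 and 8.70/12.82 = 0.6786.
v₂/v₁ is just their ratio: 0.6786/0.3632 = 1.87.

1.87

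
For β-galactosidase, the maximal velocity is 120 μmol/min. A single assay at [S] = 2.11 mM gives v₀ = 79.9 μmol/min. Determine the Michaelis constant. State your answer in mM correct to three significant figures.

v/Vmax = 79.9/120 = 0.6658 = [S]/(Km+[S]).
So Km + [S] = [S]/0.6658 = 3.169 mM, giving Km = 3.169 − 2.11 = 1.06 mM.

1.06 mM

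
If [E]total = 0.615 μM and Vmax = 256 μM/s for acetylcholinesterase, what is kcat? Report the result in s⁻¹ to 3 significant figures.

kcat = Vmax/[E]total = 256 μM/s / 0.615 μM = 416 s⁻¹.

416 s⁻¹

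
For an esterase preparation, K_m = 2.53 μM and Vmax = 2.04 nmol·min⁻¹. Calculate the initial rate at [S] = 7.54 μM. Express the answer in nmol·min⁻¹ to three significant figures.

1.53 nmol·min⁻¹

[S]/(Km+[S]) = 7.54/10.07 = 0.7488, the fractional saturation.
v = 0.7488 × Vmax = 0.7488 × 2.04 = 1.53 nmol·min⁻¹.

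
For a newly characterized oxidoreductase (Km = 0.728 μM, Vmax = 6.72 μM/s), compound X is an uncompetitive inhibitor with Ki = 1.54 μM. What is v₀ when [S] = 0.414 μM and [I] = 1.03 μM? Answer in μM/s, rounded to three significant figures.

1.96 μM/s

α = 1 + [I]/Ki = 1 + 1.03/1.54 = 1.669.
For an uncompetitive inhibitor, both parameters are divided by α, giving Vmax/α and Km/α: Km,app = 0.436 μM, Vmax,app = 4.03 μM/s.
v = Vmax,app·[S]/(Km,app + [S]) = 4.03 × 0.414/(0.436 + 0.414) = 1.96 μM/s.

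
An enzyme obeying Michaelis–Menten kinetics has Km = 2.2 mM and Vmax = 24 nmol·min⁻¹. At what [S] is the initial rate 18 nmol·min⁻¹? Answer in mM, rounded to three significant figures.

6.60 mM

Rearranging v = Vmax[S]/(Km+[S]) gives [S] = Km·v/(Vmax − v).
[S] = 2.2 × 18 / (24 − 18) = 39.60/6.000 = 6.60 mM.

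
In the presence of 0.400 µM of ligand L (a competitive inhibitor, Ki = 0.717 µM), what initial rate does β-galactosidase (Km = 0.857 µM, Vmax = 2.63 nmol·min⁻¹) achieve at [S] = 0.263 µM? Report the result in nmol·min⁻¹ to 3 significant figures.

With α = 1 + [I]/Ki = 1 + 0.400/0.717 = 1.558, the competitive rate law is v = Vmax[S] / (αKm + [S]).
v = 2.63×0.263 / (1.558×0.857 + 0.263) = 0.6917/1.598 = 0.433 nmol·min⁻¹.

0.433 nmol·min⁻¹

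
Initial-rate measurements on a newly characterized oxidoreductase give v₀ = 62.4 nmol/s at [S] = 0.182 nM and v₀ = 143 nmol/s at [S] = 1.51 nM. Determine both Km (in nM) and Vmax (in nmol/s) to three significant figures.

Km = 0.325 nM; Vmax = 174 nmol/s

In reciprocal form, 1/v = (Km/Vmax)·(1/[S]) + 1/Vmax. The two points give (1/[S], 1/v) = (5.495, 0.01603) and (0.6623, 0.006993).
Slope = (0.01603 − 0.006993)/(5.495 − 0.6623) = 0.001869; intercept = 0.01603 − 0.001869×5.495 = 0.005755.
Vmax = 1/intercept = 174 nmol/s; Km = slope × Vmax = 0.001869 × 174 = 0.325 nM.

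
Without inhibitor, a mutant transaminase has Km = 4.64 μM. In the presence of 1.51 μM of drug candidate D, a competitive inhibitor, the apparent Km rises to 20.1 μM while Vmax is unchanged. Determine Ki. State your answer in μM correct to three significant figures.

Competitive: Km,app = α·Km with α = 1 + [I]/Ki.
α = Km,app/Km = 20.1/4.64 = 4.332.
Since α = 1 + [I]/Ki, [I]/Ki = 4.332 − 1 = 3.332 and Ki = 1.51/3.332 = 0.453 μM.

0.453 μM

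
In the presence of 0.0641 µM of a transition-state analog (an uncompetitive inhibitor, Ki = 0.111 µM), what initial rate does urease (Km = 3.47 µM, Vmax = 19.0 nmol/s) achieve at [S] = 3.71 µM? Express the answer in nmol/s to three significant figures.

7.56 nmol/s

With α = 1 + [I]/Ki = 1 + 0.0641/0.111 = 1.577, the uncompetitive rate law is v = (Vmax/α)·[S] / (Km/α + [S]).
v = (19.0/1.577)×3.71 / (3.47/1.577 + 3.71) = 44.69/5.910 = 7.56 nmol/s.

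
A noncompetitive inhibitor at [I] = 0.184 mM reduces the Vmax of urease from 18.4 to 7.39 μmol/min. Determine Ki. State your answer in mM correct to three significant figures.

Noncompetitive: Vmax,app = Vmax/α with α = 1 + [I]/Ki.
α = Vmax/Vmax,app = 18.4/7.39 = 2.490.
Since α = 1 + [I]/Ki, [I]/Ki = 2.490 − 1 = 1.490 and Ki = 0.184/1.490 = 0.124 mM.

0.124 mM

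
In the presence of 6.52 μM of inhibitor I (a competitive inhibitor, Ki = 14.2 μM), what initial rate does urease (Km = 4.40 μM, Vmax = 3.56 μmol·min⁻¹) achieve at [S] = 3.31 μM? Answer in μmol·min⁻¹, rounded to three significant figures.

1.21 μmol·min⁻¹

With α = 1 + [I]/Ki = 1 + 6.52/14.2 = 1.459, the competitive rate law is v = Vmax[S] / (αKm + [S]).
v = 3.56×3.31 / (1.459×4.40 + 3.31) = 11.78/9.730 = 1.21 μmol·min⁻¹.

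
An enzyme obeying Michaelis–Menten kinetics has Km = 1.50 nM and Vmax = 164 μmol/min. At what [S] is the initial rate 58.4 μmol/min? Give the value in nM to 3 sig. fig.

Rearranging v = Vmax[S]/(Km+[S]) gives [S] = Km·v/(Vmax − v).
[S] = 1.50 × 58.4 / (164 − 58.4) = 87.60/105.6 = 0.830 nM.

0.830 nM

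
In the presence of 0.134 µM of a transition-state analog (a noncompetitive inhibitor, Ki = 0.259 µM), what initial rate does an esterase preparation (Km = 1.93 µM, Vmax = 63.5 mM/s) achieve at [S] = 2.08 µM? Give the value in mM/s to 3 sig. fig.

21.7 mM/s

With α = 1 + [I]/Ki = 1 + 0.134/0.259 = 1.517, the noncompetitive rate law is v = (Vmax/α)·[S] / (Km + [S]).
v = (63.5/1.517)×2.08 / (1.93 + 2.08) = 87.05/4.010 = 21.7 mM/s.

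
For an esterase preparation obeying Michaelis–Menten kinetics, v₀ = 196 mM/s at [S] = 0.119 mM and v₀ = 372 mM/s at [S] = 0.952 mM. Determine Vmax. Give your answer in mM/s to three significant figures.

427 mM/s

From v = Vmax[S]/(Km+[S]), each point gives Vmax = v(Km+[S])/[S].
Equating: 196(Km+0.119)/0.119 = 372(Km+0.952)/0.952.
1647·Km + 196 = 390.8·Km + 372, so (1647 − 390.8)·Km = 372 − 196.
Km = 176.0/1256 = 0.140 mM; then Vmax = 196(0.140+0.119)/0.119 = 427 mM/s.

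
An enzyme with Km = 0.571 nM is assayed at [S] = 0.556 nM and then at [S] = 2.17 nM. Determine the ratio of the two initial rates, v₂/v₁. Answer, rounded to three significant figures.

1.60

Since Vmax cancels, v₂/v₁ = [S]₂(Km+[S]₁) / [S]₁(Km+[S]₂).
= 2.17×(0.571+0.556) / (0.556×(0.571+2.17)) = 2.446/1.524 = 1.60.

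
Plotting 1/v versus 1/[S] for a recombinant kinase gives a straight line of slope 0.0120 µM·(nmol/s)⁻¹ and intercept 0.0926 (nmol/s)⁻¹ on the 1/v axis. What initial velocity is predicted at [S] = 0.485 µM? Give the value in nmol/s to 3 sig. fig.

The y-intercept is 1/Vmax, so Vmax = 1/0.0926 = 10.8 nmol/s.
The slope is Km/Vmax, so Km = 0.0120 × 10.8 = 0.130 µM.
Then v = 10.8 × 0.485/(0.130 + 0.485) = 8.52 nmol/s.

8.52 nmol/s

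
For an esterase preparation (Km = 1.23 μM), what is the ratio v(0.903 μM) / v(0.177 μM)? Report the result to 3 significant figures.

3.37

Since Vmax cancels, v₂/v₁ = [S]₂(Km+[S]₁) / [S]₁(Km+[S]₂).
= 0.903×(1.23+0.177) / (0.177×(1.23+0.903)) = 1.271/0.3775 = 3.37.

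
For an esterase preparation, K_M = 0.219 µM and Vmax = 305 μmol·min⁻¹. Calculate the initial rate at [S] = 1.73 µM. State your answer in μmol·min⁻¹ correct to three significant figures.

v = Vmax·[S]/(Km + [S]) = 305 × 1.73 / (0.219 + 1.73)
  = 527.6 / 1.949 = 271 μmol·min⁻¹.

271 μmol·min⁻¹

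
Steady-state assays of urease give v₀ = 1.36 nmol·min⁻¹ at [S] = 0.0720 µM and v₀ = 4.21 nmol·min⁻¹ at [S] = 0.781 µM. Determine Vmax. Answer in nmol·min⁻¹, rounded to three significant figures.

From v = Vmax[S]/(Km+[S]), each point gives Vmax = v(Km+[S])/[S].
Equating: 1.36(Km+0.0720)/0.0720 = 4.21(Km+0.781)/0.781.
18.89·Km + 1.36 = 5.391·Km + 4.21, so (18.89 − 5.391)·Km = 4.21 − 1.36.
Km = 2.850/13.50 = 0.211 µM; then Vmax = 1.36(0.211+0.0720)/0.0720 = 5.35 nmol·min⁻¹.

5.35 nmol·min⁻¹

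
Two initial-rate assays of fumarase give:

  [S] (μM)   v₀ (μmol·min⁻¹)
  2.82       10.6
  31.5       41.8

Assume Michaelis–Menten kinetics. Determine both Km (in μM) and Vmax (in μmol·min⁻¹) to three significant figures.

From v = Vmax[S]/(Km+[S]), each point gives Vmax = v(Km+[S])/[S].
Equating: 10.6(Km+2.82)/2.82 = 41.8(Km+31.5)/31.5.
3.759·Km + 10.6 = 1.327·Km + 41.8, so (3.759 − 1.327)·Km = 41.8 − 10.6.
Km = 31.20/2.432 = 12.8 μM; then Vmax = 10.6(12.8+2.82)/2.82 = 58.8 μmol·min⁻¹.

Km = 12.8 μM; Vmax = 58.8 μmol·min⁻¹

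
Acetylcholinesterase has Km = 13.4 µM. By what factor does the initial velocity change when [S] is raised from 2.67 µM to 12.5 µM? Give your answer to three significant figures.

Since Vmax cancels, v₂/v₁ = [S]₂(Km+[S]₁) / [S]₁(Km+[S]₂).
= 12.5×(13.4+2.67) / (2.67×(13.4+12.5)) = 200.9/69.15 = 2.90.

2.90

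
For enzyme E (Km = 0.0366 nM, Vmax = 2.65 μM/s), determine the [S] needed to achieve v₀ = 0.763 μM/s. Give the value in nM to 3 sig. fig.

0.0148 nM

The required fractional saturation is v/Vmax = 0.763/2.65 = 0.2879.
Then [S]/(Km+[S]) = 0.2879 ⇒ [S] = 0.0366 × 0.2879/(1 − 0.2879) = 0.0148 nM.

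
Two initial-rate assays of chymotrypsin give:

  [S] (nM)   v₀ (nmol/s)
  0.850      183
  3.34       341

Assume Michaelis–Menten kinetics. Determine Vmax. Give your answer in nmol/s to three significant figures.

484 nmol/s

In reciprocal form, 1/v = (Km/Vmax)·(1/[S]) + 1/Vmax. The two points give (1/[S], 1/v) = (1.176, 0.005464) and (0.2994, 0.002933).
Slope = (0.005464 − 0.002933)/(1.176 − 0.2994) = 0.002887; intercept = 0.005464 − 0.002887×1.176 = 0.002068.
Vmax = 1/intercept = 484 nmol/s; Km = slope × Vmax = 0.002887 × 484 = 1.40 nM.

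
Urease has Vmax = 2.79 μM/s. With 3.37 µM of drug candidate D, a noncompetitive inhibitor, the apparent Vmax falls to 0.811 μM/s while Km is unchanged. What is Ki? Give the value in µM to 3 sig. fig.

1.38 µM

Noncompetitive: Vmax,app = Vmax/α with α = 1 + [I]/Ki.
α = Vmax/Vmax,app = 2.79/0.811 = 3.440.
Ki = [I]/(α − 1) = 3.37/2.440 = 1.38 µM.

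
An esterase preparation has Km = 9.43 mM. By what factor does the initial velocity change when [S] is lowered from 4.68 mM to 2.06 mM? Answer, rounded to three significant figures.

0.541

The fractional saturations are [S]/(Km+[S]) = 4.68/14.11 = 0.3317 and 2.06/11.49 = 0.1793.
v₂/v₁ is just their ratio: 0.1793/0.3317 = 0.541.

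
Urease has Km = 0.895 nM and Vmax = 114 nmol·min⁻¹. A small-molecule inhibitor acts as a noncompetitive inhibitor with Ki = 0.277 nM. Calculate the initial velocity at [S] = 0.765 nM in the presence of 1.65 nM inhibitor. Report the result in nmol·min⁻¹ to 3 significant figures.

7.55 nmol·min⁻¹

α = 1 + [I]/Ki = 1 + 1.65/0.277 = 6.957.
For a noncompetitive inhibitor, Vmax is reduced to Vmax/α while Km is unchanged: Km,app = 0.895 nM, Vmax,app = 16.4 nmol·min⁻¹.
v = Vmax,app·[S]/(Km,app + [S]) = 16.4 × 0.765/(0.895 + 0.765) = 7.55 nmol·min⁻¹.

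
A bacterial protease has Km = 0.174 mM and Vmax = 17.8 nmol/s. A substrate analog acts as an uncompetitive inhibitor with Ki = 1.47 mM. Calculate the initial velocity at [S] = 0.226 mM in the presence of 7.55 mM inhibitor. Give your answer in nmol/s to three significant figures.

With α = 1 + [I]/Ki = 1 + 7.55/1.47 = 6.136, the uncompetitive rate law is v = (Vmax/α)·[S] / (Km/α + [S]).
v = (17.8/6.136)×0.226 / (0.174/6.136 + 0.226) = 0.6556/0.2544 = 2.58 nmol/s.

2.58 nmol/s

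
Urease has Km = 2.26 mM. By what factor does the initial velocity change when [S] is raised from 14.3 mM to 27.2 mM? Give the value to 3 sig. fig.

Since Vmax cancels, v₂/v₁ = [S]₂(Km+[S]₁) / [S]₁(Km+[S]₂).
= 27.2×(2.26+14.3) / (14.3×(2.26+27.2)) = 450.4/421.3 = 1.07.

1.07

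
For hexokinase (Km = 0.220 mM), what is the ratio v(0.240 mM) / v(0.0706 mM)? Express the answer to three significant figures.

2.15

The fractional saturations are [S]/(Km+[S]) = 0.0706/0.2906 = 0.2429 and 0.240/0.4600 = 0.5217.
v₂/v₁ is just their ratio: 0.5217/0.2429 = 2.15.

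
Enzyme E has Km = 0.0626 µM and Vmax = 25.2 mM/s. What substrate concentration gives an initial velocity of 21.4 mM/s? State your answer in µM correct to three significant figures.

Rearranging v = Vmax[S]/(Km+[S]) gives [S] = Km·v/(Vmax − v).
[S] = 0.0626 × 21.4 / (25.2 − 21.4) = 1.340/3.800 = 0.353 µM.

0.353 µM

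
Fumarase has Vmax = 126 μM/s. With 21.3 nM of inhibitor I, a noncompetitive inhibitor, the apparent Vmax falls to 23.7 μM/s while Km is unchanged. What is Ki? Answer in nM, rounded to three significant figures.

Noncompetitive: Vmax,app = Vmax/α with α = 1 + [I]/Ki.
α = Vmax/Vmax,app = 126/23.7 = 5.316.
Since α = 1 + [I]/Ki, [I]/Ki = 5.316 − 1 = 4.316 and Ki = 21.3/4.316 = 4.93 nM.

4.93 nM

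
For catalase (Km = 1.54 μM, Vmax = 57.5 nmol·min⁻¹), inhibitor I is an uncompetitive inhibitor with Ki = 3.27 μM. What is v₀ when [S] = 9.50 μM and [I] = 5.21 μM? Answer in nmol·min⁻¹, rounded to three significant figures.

With α = 1 + [I]/Ki = 1 + 5.21/3.27 = 2.593, the uncompetitive rate law is v = (Vmax/α)·[S] / (Km/α + [S]).
v = (57.5/2.593)×9.50 / (1.54/2.593 + 9.50) = 210.6/10.09 = 20.9 nmol·min⁻¹.

20.9 nmol·min⁻¹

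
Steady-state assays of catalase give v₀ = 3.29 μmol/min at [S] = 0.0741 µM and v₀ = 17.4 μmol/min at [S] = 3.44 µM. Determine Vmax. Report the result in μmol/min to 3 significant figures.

In reciprocal form, 1/v = (Km/Vmax)·(1/[S]) + 1/Vmax. The two points give (1/[S], 1/v) = (13.50, 0.3040) and (0.2907, 0.05747).
Slope = (0.3040 − 0.05747)/(13.50 − 0.2907) = 0.01867; intercept = 0.3040 − 0.01867×13.50 = 0.05205.
Vmax = 1/intercept = 19.2 μmol/min; Km = slope × Vmax = 0.01867 × 19.2 = 0.359 µM.

19.2 μmol/min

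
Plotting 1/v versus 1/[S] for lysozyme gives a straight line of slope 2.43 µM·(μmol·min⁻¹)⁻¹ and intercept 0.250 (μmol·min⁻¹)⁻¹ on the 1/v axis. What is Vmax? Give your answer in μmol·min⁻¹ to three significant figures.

The y-intercept of a Lineweaver–Burk plot equals 1/Vmax, so Vmax = 1/0.250 = 4.00 μmol·min⁻¹.

4.00 μmol·min⁻¹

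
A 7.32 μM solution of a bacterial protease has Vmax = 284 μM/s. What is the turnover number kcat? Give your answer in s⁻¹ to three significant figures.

38.8 s⁻¹

kcat = Vmax/[E]total = 284 μM/s / 7.32 μM = 38.8 s⁻¹.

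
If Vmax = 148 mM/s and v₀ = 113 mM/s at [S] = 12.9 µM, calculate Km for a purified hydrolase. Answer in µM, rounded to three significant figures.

v/Vmax = 113/148 = 0.7635 = [S]/(Km+[S]).
So Km + [S] = [S]/0.7635 = 16.90 µM, giving Km = 16.90 − 12.9 = 4.00 µM.

4.00 µM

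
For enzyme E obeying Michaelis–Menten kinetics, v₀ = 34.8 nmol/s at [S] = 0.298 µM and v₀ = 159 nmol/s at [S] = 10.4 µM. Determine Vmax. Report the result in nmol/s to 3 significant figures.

In reciprocal form, 1/v = (Km/Vmax)·(1/[S]) + 1/Vmax. The two points give (1/[S], 1/v) = (3.356, 0.02874) and (0.09615, 0.006289).
Slope = (0.02874 − 0.006289)/(3.356 − 0.09615) = 0.006886; intercept = 0.02874 − 0.006886×3.356 = 0.005627.
Vmax = 1/intercept = 178 nmol/s; Km = slope × Vmax = 0.006886 × 178 = 1.22 µM.

178 nmol/s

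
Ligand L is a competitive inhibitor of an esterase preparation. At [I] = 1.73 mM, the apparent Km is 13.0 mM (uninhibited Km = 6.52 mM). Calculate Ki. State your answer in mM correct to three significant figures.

1.74 mM

Competitive: Km,app = α·Km with α = 1 + [I]/Ki.
α = Km,app/Km = 13.0/6.52 = 1.994.
Ki = [I]/(α − 1) = 1.73/0.9939 = 1.74 mM.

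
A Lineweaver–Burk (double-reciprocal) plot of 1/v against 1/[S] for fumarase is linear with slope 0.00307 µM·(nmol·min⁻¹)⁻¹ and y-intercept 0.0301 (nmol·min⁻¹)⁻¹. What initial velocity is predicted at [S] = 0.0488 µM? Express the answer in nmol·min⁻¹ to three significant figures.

The y-intercept is 1/Vmax, so Vmax = 1/0.0301 = 33.2 nmol·min⁻¹.
The slope is Km/Vmax, so Km = 0.00307 × 33.2 = 0.102 µM.
Then v = 33.2 × 0.0488/(0.102 + 0.0488) = 10.8 nmol·min⁻¹.

10.8 nmol·min⁻¹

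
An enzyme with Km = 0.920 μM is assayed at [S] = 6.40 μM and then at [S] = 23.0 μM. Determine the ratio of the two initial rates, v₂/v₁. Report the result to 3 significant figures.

Since Vmax cancels, v₂/v₁ = [S]₂(Km+[S]₁) / [S]₁(Km+[S]₂).
= 23.0×(0.920+6.40) / (6.40×(0.920+23.0)) = 168.4/153.1 = 1.10.

1.10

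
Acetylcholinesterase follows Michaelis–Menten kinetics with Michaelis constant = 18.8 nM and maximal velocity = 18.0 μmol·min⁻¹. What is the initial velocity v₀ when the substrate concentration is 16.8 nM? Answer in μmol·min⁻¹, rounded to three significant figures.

[S]/(Km+[S]) = 16.8/35.60 = 0.4719, the fractional saturation.
v = 0.4719 × Vmax = 0.4719 × 18.0 = 8.49 μmol·min⁻¹.

8.49 μmol·min⁻¹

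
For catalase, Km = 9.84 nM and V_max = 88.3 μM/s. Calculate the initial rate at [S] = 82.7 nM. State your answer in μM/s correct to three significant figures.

78.9 μM/s

v = Vmax·[S]/(Km + [S]) = 88.3 × 82.7 / (9.84 + 82.7)
  = 7302 / 92.54 = 78.9 μM/s.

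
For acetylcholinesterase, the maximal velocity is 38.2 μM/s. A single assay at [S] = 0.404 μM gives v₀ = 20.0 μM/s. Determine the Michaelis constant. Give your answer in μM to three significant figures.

0.368 μM

v/Vmax = 20.0/38.2 = 0.5236 = [S]/(Km+[S]).
So Km + [S] = [S]/0.5236 = 0.7716 μM, giving Km = 0.7716 − 0.404 = 0.368 μM.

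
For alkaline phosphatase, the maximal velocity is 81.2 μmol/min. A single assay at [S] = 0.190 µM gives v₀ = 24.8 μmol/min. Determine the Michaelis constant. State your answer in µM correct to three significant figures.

v/Vmax = 24.8/81.2 = 0.3054 = [S]/(Km+[S]).
So Km + [S] = [S]/0.3054 = 0.6221 µM, giving Km = 0.6221 − 0.190 = 0.432 µM.

0.432 µM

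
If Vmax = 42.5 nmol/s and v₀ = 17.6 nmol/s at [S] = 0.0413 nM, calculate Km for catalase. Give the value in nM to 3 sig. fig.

0.0584 nM

From v = Vmax[S]/(Km+[S]), Km = [S](Vmax − v)/v.
Km = 0.0413 × (42.5 − 17.6) / 17.6 = 1.028/17.6 = 0.0584 nM.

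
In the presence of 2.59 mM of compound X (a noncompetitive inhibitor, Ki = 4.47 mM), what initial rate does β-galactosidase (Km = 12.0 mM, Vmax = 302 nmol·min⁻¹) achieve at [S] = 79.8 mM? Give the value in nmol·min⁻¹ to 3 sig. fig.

α = 1 + [I]/Ki = 1 + 2.59/4.47 = 1.579.
For a noncompetitive inhibitor, Vmax is reduced to Vmax/α while Km is unchanged: Km,app = 12.0 mM, Vmax,app = 191 nmol·min⁻¹.
v = Vmax,app·[S]/(Km,app + [S]) = 191 × 79.8/(12.0 + 79.8) = 166 nmol·min⁻¹.

166 nmol·min⁻¹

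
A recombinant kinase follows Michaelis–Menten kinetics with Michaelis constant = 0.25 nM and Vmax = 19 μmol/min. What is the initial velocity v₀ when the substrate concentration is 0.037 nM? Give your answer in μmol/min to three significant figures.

2.45 μmol/min

v = Vmax·[S]/(Km + [S]) = 19 × 0.037 / (0.25 + 0.037)
  = 0.7030 / 0.2870 = 2.45 μmol/min.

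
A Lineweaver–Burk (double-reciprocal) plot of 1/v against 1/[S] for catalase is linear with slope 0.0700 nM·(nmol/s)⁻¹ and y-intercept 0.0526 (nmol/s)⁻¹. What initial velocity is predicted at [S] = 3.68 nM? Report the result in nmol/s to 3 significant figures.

The y-intercept is 1/Vmax, so Vmax = 1/0.0526 = 19.0 nmol/s.
The slope is Km/Vmax, so Km = 0.0700 × 19.0 = 1.33 nM.
Then v = 19.0 × 3.68/(1.33 + 3.68) = 14.0 nmol/s.

14.0 nmol/s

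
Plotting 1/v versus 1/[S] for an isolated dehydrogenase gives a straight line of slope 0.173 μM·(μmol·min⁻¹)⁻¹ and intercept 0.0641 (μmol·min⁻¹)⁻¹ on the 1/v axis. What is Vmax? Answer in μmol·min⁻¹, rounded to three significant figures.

15.6 μmol·min⁻¹

The y-intercept of a Lineweaver–Burk plot equals 1/Vmax, so Vmax = 1/0.0641 = 15.6 μmol·min⁻¹.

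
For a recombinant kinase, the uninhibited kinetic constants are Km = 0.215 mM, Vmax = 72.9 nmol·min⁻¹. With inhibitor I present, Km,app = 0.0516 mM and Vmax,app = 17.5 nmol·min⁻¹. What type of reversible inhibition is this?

uncompetitive

Both Km and Vmax decrease by the same factor (~4.17-fold) — characteristic of uncompetitive inhibition.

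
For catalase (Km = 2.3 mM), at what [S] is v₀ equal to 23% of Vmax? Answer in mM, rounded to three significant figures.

v/Vmax = [S]/(Km+[S]) = 0.23, so [S] = Km·0.23/(1 − 0.23) = 2.3 × 0.2987.
[S] = 0.687 mM.

0.687 mM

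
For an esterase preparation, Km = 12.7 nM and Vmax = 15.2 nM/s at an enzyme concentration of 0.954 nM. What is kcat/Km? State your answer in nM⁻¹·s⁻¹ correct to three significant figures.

1.25 nM⁻¹·s⁻¹

kcat = Vmax/[E]total = 15.2/0.954 = 15.9 s⁻¹.
kcat/Km = 15.9/12.7 = 1.25 nM⁻¹·s⁻¹.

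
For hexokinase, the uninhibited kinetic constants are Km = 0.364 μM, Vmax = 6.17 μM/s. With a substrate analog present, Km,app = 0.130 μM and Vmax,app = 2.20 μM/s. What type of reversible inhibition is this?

Both Km and Vmax decrease by the same factor (~2.81-fold) — characteristic of uncompetitive inhibition.

uncompetitive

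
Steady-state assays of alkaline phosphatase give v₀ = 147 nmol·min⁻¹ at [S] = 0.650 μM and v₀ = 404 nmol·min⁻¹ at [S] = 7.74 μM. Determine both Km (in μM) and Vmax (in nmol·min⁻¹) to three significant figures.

From v = Vmax[S]/(Km+[S]), each point gives Vmax = v(Km+[S])/[S].
Equating: 147(Km+0.650)/0.650 = 404(Km+7.74)/7.74.
226.2·Km + 147 = 52.20·Km + 404, so (226.2 − 52.20)·Km = 404 − 147.
Km = 257.0/174.0 = 1.48 μM; then Vmax = 147(1.48+0.650)/0.650 = 481 nmol·min⁻¹.

Km = 1.48 μM; Vmax = 481 nmol·min⁻¹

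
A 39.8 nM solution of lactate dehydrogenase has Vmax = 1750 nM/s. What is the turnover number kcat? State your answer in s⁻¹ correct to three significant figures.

44.0 s⁻¹

kcat = Vmax/[E]total = 1750 nM/s / 39.8 nM = 44.0 s⁻¹.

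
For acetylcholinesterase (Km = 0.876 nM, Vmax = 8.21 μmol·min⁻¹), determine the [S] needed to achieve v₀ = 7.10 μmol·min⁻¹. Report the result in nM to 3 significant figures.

5.60 nM

Rearranging v = Vmax[S]/(Km+[S]) gives [S] = Km·v/(Vmax − v).
[S] = 0.876 × 7.10 / (8.21 − 7.10) = 6.220/1.110 = 5.60 nM.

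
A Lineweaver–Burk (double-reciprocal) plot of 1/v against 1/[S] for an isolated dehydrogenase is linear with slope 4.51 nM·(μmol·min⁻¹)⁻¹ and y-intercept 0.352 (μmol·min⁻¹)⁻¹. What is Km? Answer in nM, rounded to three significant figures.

12.8 nM

y-intercept = 1/Vmax ⇒ Vmax = 2.84 μmol·min⁻¹; slope = Km/Vmax ⇒ Km = slope × Vmax.
Km = 4.51 × 2.84 = 12.8 nM.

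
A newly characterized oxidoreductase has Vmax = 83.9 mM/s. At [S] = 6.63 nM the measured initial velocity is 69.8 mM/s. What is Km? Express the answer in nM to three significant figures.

1.34 nM

From v = Vmax[S]/(Km+[S]), Km = [S](Vmax − v)/v.
Km = 6.63 × (83.9 − 69.8) / 69.8 = 93.48/69.8 = 1.34 nM.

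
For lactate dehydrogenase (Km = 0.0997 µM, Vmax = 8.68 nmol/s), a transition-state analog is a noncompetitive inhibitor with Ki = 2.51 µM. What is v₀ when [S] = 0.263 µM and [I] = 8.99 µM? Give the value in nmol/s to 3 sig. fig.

1.37 nmol/s

With α = 1 + [I]/Ki = 1 + 8.99/2.51 = 4.582, the noncompetitive rate law is v = (Vmax/α)·[S] / (Km + [S]).
v = (8.68/4.582)×0.263 / (0.0997 + 0.263) = 0.4983/0.3627 = 1.37 nmol/s.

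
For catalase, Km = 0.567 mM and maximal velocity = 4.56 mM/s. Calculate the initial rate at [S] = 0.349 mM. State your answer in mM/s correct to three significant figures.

[S]/(Km+[S]) = 0.349/0.9160 = 0.3810, the fractional saturation.
v = 0.3810 × Vmax = 0.3810 × 4.56 = 1.74 mM/s.

1.74 mM/s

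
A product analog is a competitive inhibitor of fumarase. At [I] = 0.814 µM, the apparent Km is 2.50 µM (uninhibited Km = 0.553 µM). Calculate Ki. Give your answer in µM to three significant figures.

Competitive: Km,app = α·Km with α = 1 + [I]/Ki.
α = Km,app/Km = 2.50/0.553 = 4.521.
Ki = [I]/(α − 1) = 0.814/3.521 = 0.231 µM.

0.231 µM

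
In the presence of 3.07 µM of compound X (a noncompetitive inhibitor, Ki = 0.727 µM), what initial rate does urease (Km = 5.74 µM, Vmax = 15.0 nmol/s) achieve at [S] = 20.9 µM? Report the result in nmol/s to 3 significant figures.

2.25 nmol/s

With α = 1 + [I]/Ki = 1 + 3.07/0.727 = 5.223, the noncompetitive rate law is v = (Vmax/α)·[S] / (Km + [S]).
v = (15.0/5.223)×20.9 / (5.74 + 20.9) = 60.02/26.64 = 2.25 nmol/s.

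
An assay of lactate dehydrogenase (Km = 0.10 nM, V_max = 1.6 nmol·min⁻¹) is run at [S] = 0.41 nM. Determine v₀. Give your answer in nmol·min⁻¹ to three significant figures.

1.29 nmol·min⁻¹

[S]/(Km+[S]) = 0.41/0.5100 = 0.8039, the fractional saturation.
v = 0.8039 × Vmax = 0.8039 × 1.6 = 1.29 nmol·min⁻¹.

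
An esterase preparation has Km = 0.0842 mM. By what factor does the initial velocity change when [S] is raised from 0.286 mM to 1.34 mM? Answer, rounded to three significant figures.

1.22

Since Vmax cancels, v₂/v₁ = [S]₂(Km+[S]₁) / [S]₁(Km+[S]₂).
= 1.34×(0.0842+0.286) / (0.286×(0.0842+1.34)) = 0.4961/0.4073 = 1.22.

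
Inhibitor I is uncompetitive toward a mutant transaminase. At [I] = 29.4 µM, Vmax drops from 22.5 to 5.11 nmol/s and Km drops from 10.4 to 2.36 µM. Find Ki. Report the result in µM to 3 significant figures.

8.64 µM

Uncompetitive: Vmax,app = Vmax/α (and Km,app = Km/α) with α = 1 + [I]/Ki.
α = Vmax/Vmax,app = 22.5/5.11 = 4.403.
Ki = [I]/(α − 1) = 29.4/3.403 = 8.64 µM.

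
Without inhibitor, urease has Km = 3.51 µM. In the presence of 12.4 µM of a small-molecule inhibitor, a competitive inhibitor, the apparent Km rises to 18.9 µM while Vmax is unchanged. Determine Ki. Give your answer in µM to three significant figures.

2.83 µM

Competitive: Km,app = α·Km with α = 1 + [I]/Ki.
α = Km,app/Km = 18.9/3.51 = 5.385.
Since α = 1 + [I]/Ki, [I]/Ki = 5.385 − 1 = 4.385 and Ki = 12.4/4.385 = 2.83 µM.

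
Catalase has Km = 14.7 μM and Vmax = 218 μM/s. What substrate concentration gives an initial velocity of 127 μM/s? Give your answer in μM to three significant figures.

20.5 μM

Rearranging v = Vmax[S]/(Km+[S]) gives [S] = Km·v/(Vmax − v).
[S] = 14.7 × 127 / (218 − 127) = 1867/91.00 = 20.5 μM.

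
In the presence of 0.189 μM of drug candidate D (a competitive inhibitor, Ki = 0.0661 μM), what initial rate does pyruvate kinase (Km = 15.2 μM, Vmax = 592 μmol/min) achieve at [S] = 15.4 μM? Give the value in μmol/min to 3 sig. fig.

α = 1 + [I]/Ki = 1 + 0.189/0.0661 = 3.859.
For a competitive inhibitor, Vmax is unchanged and the apparent Km becomes α·Km: Km,app = 58.7 μM, Vmax,app = 592 μmol/min.
v = Vmax,app·[S]/(Km,app + [S]) = 592 × 15.4/(58.7 + 15.4) = 123 μmol/min.

123 μmol/min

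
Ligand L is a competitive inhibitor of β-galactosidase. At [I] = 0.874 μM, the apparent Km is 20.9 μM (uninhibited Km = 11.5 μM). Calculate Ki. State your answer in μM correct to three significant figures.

Competitive: Km,app = α·Km with α = 1 + [I]/Ki.
α = Km,app/Km = 20.9/11.5 = 1.817.
Ki = [I]/(α − 1) = 0.874/0.8174 = 1.07 μM.

1.07 μM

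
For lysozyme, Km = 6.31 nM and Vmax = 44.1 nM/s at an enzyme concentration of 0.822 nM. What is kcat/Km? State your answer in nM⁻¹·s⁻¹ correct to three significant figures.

8.50 nM⁻¹·s⁻¹

kcat = Vmax/[E]total = 44.1/0.822 = 53.6 s⁻¹.
kcat/Km = 53.6/6.31 = 8.50 nM⁻¹·s⁻¹.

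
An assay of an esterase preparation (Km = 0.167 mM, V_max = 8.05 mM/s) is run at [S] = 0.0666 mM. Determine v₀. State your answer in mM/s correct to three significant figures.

[S]/(Km+[S]) = 0.0666/0.2336 = 0.2851, the fractional saturation.
v = 0.2851 × Vmax = 0.2851 × 8.05 = 2.30 mM/s.

2.30 mM/s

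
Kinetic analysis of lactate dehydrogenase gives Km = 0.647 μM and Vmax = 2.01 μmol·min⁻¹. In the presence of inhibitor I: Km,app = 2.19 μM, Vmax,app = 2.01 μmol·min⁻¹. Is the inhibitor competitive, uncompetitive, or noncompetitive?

Km increases (0.647 → 2.19 μM) while Vmax is unchanged — the hallmark of competitive inhibition.

competitive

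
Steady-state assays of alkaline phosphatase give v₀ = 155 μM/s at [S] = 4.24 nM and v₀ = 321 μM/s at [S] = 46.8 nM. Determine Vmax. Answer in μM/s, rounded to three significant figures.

In reciprocal form, 1/v = (Km/Vmax)·(1/[S]) + 1/Vmax. The two points give (1/[S], 1/v) = (0.2358, 0.006452) and (0.02137, 0.003115).
Slope = (0.006452 − 0.003115)/(0.2358 − 0.02137) = 0.01556; intercept = 0.006452 − 0.01556×0.2358 = 0.002783.
Vmax = 1/intercept = 359 μM/s; Km = slope × Vmax = 0.01556 × 359 = 5.59 nM.

359 μM/s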